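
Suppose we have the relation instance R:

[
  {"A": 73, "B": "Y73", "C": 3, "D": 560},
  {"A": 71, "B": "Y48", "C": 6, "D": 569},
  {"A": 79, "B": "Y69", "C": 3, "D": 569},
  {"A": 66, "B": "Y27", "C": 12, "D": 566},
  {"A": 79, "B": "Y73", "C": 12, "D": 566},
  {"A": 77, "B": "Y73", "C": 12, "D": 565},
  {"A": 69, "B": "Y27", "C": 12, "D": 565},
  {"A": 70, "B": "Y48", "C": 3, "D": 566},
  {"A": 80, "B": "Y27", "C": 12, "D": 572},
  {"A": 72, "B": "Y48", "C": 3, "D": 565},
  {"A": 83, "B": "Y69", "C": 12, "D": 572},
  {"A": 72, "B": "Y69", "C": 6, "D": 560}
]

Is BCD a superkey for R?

All 12 rows have distinct BCD values, so BCD → (all attributes) holds and BCD is a superkey.

Yes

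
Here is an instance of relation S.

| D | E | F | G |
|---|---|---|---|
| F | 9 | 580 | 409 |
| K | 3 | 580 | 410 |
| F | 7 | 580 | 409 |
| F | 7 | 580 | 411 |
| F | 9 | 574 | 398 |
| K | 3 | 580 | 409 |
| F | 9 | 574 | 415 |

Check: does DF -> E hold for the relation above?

No

(D=F, F=580): 3 rows → E takes values {9, 7} — violation
(D=K, F=580): 2 rows → E = 3, 3 ✓
(D=F, F=574): 2 rows → E = 9, 9 ✓
Two rows agree on DF but differ on E, so DF -> E does not hold.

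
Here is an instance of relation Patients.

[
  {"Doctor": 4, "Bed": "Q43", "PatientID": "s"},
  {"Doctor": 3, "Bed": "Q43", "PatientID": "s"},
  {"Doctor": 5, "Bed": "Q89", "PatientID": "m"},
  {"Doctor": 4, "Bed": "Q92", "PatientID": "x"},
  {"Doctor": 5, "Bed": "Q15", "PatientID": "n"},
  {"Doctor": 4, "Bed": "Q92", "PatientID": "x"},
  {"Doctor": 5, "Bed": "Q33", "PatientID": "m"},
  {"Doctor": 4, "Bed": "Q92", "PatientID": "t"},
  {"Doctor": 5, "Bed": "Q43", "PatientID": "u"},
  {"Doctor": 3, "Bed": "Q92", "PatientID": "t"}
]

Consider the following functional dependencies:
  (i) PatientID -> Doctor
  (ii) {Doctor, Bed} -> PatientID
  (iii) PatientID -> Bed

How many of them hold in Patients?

(i) PatientID -> Doctor: PatientID=s: 2 rows → Doctor takes values {4, 3} — violation; PatientID=t: 2 rows → Doctor takes values {4, 3} — violation — fails.
(ii) {Doctor, Bed} -> PatientID: (Doctor=4, Bed=Q92): 3 rows → PatientID takes values {x, t} — violation — fails.
(iii) PatientID -> Bed: PatientID=m: 2 rows → Bed takes values {Q89, Q33} — violation — fails.
None of the 3 dependencies hold.

0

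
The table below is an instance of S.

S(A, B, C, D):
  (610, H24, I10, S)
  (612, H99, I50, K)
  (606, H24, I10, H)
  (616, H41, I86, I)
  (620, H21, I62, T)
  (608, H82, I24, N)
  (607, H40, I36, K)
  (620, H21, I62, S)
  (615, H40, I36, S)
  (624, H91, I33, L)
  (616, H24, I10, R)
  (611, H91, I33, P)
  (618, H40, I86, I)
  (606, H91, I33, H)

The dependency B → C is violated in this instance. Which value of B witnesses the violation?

B=H24: 3 rows → C = I10, I10, I10 ✓
B=H99: 1 row → C = I50 ✓
B=H41: 1 row → C = I86 ✓
B=H21: 2 rows → C = I62, I62 ✓
B=H82: 1 row → C = I24 ✓
B=H40: 3 rows → C takes values {I36, I86} — violation
B=H91: 3 rows → C = I33, I33, I33 ✓
The only B value with inconsistent C is B=H40.

H40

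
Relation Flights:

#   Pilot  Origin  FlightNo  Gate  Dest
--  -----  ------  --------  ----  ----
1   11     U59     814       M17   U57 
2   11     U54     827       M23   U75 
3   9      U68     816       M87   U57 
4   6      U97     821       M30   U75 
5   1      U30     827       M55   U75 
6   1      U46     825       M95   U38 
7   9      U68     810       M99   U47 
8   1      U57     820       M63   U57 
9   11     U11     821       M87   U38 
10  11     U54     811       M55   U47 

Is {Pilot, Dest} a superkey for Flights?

Yes

All 10 rows have distinct {Pilot, Dest} values, so {Pilot, Dest} → (all attributes) holds and {Pilot, Dest} is a superkey.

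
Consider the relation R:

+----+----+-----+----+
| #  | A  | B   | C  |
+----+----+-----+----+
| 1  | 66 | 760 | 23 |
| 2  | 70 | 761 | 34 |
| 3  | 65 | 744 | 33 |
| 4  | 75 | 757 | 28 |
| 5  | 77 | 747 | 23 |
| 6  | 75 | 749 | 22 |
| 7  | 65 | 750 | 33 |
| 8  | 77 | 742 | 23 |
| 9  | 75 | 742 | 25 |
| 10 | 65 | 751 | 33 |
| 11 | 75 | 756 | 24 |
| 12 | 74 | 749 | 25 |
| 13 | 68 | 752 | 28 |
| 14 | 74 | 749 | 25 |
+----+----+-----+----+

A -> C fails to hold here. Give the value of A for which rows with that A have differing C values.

A=66: row 1 → C = 23 ✓
A=70: row 2 → C = 34 ✓
A=65: rows 3, 7, 10 → C = 33, 33, 33 ✓
A=75: rows 4, 6, 9, 11 → C takes values {28, 22, 25, 24} — violation
A=77: rows 5, 8 → C = 23, 23 ✓
A=74: rows 12, 14 → C = 25, 25 ✓
A=68: row 13 → C = 28 ✓
The only A value with inconsistent C is A=75.

75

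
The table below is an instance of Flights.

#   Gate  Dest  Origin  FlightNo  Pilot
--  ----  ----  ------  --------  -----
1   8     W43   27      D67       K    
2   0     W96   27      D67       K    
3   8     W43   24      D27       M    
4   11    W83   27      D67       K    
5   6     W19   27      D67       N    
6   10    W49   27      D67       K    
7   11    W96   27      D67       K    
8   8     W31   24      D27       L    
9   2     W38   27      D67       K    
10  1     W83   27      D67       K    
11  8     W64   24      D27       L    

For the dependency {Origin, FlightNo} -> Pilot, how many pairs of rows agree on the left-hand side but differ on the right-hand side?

(Origin=27, FlightNo=D67): violating pairs (1,5), (2,5), (4,5), (5,6), (5,7), (5,9), (5,10) — 7 pairs.
(Origin=24, FlightNo=D27): violating pairs (3,8), (3,11) — 2 pairs.

9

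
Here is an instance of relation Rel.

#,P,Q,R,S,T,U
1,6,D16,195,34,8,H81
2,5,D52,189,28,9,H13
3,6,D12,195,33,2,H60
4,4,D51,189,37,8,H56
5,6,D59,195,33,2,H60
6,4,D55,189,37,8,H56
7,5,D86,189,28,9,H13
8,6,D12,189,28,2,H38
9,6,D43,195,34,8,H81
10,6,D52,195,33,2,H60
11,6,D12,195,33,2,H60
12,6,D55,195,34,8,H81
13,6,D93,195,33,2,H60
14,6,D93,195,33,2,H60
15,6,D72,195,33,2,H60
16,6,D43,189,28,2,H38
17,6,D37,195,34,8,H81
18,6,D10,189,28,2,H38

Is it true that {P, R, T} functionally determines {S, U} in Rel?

(P=6, R=195, T=8): rows 1, 9, 12, 17 → {S,U} = (34, H81), (34, H81), (34, H81), (34, H81) ✓
(P=5, R=189, T=9): rows 2, 7 → {S,U} = (28, H13), (28, H13) ✓
(P=6, R=195, T=2): rows 3, 5, 10, 11, 13, 14, 15 → {S,U} = (33, H60), (33, H60), (33, H60), (33, H60), (33, H60), (33, H60), (33, H60) ✓
(P=4, R=189, T=8): rows 4, 6 → {S,U} = (37, H56), (37, H56) ✓
(P=6, R=189, T=2): rows 8, 16, 18 → {S,U} = (28, H38), (28, H38), (28, H38) ✓
Every {P, R, T} value is associated with a single {S, U} value, so {P, R, T} -> {S, U} holds.

Yes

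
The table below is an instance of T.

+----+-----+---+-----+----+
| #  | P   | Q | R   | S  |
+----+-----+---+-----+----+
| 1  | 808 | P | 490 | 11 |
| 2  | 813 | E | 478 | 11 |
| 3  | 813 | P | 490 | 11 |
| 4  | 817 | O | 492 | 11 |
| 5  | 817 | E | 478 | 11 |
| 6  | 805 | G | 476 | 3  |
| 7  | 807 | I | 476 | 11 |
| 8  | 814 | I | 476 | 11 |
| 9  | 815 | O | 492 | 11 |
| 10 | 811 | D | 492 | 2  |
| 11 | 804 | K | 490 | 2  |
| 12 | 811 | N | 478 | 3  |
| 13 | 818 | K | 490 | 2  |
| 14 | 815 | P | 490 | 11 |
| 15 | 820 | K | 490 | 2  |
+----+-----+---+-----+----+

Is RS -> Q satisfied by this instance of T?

(R=490, S=11): rows 1, 3, 14 → Q = P, P, P ✓
(R=478, S=11): rows 2, 5 → Q = E, E ✓
(R=492, S=11): rows 4, 9 → Q = O, O ✓
(R=476, S=3): row 6 → Q = G ✓
(R=476, S=11): rows 7, 8 → Q = I, I ✓
(R=492, S=2): row 10 → Q = D ✓
(R=490, S=2): rows 11, 13, 15 → Q = K, K, K ✓
(R=478, S=3): row 12 → Q = N ✓
Every RS value is associated with a single Q value, so RS -> Q holds.

Yes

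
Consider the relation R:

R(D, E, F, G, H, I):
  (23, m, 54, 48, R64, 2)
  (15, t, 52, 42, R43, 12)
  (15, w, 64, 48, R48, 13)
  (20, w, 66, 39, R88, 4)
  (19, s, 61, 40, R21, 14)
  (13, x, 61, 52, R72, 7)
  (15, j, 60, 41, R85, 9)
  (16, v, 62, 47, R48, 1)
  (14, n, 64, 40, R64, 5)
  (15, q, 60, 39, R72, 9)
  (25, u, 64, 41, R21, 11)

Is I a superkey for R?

No

Two distinct rows share I=9, so I does not determine every attribute — not a superkey.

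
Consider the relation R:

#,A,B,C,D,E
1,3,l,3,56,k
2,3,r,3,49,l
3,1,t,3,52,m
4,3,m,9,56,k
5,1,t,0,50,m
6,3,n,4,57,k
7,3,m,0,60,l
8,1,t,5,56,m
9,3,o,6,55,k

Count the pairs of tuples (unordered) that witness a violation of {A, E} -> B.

7

(A=3, E=k): violating pairs (1,4), (1,6), (1,9), (4,6), (4,9), (6,9) — 6 pairs.
(A=3, E=l): violating pairs (2,7) — 1 pair.
(A=1, E=m): all 3 rows agree on B — 0 pairs.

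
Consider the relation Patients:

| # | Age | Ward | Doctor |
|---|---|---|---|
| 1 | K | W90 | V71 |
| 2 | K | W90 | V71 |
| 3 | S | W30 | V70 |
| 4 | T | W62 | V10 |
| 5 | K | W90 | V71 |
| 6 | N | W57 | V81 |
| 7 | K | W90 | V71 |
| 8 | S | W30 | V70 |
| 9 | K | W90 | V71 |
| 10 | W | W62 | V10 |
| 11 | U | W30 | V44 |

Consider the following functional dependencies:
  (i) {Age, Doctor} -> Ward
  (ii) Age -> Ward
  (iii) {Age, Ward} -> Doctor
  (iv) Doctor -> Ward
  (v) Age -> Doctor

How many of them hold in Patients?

(i) {Age, Doctor} -> Ward: every LHS value maps to a single RHS value — holds.
(ii) Age -> Ward: every LHS value maps to a single RHS value — holds.
(iii) {Age, Ward} -> Doctor: every LHS value maps to a single RHS value — holds.
(iv) Doctor -> Ward: every LHS value maps to a single RHS value — holds.
(v) Age -> Doctor: every LHS value maps to a single RHS value — holds.
5 of the 5 dependencies hold.

5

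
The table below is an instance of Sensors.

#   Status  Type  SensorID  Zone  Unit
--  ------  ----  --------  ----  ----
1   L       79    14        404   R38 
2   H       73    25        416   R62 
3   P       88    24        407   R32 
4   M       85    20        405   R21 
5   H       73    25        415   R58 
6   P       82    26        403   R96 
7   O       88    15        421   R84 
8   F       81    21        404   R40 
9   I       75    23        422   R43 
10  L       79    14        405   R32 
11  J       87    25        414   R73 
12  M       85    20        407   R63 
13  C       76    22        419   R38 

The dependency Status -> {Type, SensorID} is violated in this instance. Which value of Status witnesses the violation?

Status=L: rows 1, 10 → {Type,SensorID} = (79, 14), (79, 14) ✓
Status=H: rows 2, 5 → {Type,SensorID} = (73, 25), (73, 25) ✓
Status=P: rows 3, 6 → {Type,SensorID} takes values {(88, 24), (82, 26)} — violation
Status=M: rows 4, 12 → {Type,SensorID} = (85, 20), (85, 20) ✓
Status=O: row 7 → {Type,SensorID} = (88, 15) ✓
Status=F: row 8 → {Type,SensorID} = (81, 21) ✓
Status=I: row 9 → {Type,SensorID} = (75, 23) ✓
Status=J: row 11 → {Type,SensorID} = (87, 25) ✓
Status=C: row 13 → {Type,SensorID} = (76, 22) ✓
The only Status value with inconsistent RHS is Status=P.

P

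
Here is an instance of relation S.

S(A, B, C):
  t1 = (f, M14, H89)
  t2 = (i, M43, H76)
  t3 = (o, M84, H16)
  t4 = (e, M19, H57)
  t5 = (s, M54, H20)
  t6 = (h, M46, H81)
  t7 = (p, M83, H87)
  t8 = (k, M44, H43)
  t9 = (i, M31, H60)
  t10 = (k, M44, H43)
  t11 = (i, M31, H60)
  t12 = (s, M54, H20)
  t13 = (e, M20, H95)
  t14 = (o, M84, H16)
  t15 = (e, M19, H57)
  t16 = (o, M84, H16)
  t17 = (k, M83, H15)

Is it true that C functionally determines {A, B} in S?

C=H89: row 1 → {A,B} = (f, M14) ✓
C=H76: row 2 → {A,B} = (i, M43) ✓
C=H16: rows 3, 14, 16 → {A,B} = (o, M84), (o, M84), (o, M84) ✓
C=H57: rows 4, 15 → {A,B} = (e, M19), (e, M19) ✓
C=H20: rows 5, 12 → {A,B} = (s, M54), (s, M54) ✓
C=H81: row 6 → {A,B} = (h, M46) ✓
C=H87: row 7 → {A,B} = (p, M83) ✓
C=H43: rows 8, 10 → {A,B} = (k, M44), (k, M44) ✓
C=H60: rows 9, 11 → {A,B} = (i, M31), (i, M31) ✓
C=H95: row 13 → {A,B} = (e, M20) ✓
C=H15: row 17 → {A,B} = (k, M83) ✓
Every C value is associated with a single {A, B} value, so C -> {A, B} holds.

Yes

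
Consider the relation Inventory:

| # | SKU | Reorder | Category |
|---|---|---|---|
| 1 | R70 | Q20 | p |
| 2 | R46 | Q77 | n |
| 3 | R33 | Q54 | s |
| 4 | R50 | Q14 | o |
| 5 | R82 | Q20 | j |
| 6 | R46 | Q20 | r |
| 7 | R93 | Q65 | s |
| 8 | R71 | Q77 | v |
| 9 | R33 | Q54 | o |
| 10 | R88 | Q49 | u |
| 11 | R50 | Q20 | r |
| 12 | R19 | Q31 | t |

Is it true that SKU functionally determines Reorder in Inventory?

SKU=R70: row 1 → Reorder = Q20 ✓
SKU=R46: rows 2, 6 → Reorder takes values {Q77, Q20} — violation
SKU=R33: rows 3, 9 → Reorder = Q54, Q54 ✓
SKU=R50: rows 4, 11 → Reorder takes values {Q14, Q20} — violation
SKU=R82: row 5 → Reorder = Q20 ✓
SKU=R93: row 7 → Reorder = Q65 ✓
SKU=R71: row 8 → Reorder = Q77 ✓
SKU=R88: row 10 → Reorder = Q49 ✓
SKU=R19: row 12 → Reorder = Q31 ✓
Two rows agree on SKU but differ on Reorder, so SKU → Reorder does not hold.

No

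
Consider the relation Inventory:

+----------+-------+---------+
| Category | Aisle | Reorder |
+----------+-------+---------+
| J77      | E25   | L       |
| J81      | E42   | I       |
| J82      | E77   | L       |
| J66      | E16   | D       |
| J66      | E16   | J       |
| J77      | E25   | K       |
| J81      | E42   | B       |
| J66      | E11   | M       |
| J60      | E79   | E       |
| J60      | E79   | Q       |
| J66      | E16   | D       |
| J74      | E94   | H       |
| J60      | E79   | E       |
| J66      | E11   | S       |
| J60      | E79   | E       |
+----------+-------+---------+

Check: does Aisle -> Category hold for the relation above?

Yes

Aisle=E25: 2 rows → Category = J77, J77 ✓
Aisle=E42: 2 rows → Category = J81, J81 ✓
Aisle=E77: 1 row → Category = J82 ✓
Aisle=E16: 3 rows → Category = J66, J66, J66 ✓
Aisle=E11: 2 rows → Category = J66, J66 ✓
Aisle=E79: 4 rows → Category = J60, J60, J60, J60 ✓
Aisle=E94: 1 row → Category = J74 ✓
Every Aisle value is associated with a single Category value, so Aisle -> Category holds.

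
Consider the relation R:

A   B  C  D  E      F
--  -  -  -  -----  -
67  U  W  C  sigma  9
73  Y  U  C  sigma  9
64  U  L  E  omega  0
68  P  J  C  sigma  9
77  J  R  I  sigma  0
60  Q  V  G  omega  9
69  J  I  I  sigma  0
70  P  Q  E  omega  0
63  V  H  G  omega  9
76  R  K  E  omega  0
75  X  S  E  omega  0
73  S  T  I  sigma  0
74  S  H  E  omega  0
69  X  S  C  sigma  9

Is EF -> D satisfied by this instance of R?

(E=sigma, F=9): 4 rows → D = C, C, C, C ✓
(E=omega, F=0): 5 rows → D = E, E, E, E, E ✓
(E=sigma, F=0): 3 rows → D = I, I, I ✓
(E=omega, F=9): 2 rows → D = G, G ✓
Every EF value is associated with a single D value, so EF -> D holds.

Yes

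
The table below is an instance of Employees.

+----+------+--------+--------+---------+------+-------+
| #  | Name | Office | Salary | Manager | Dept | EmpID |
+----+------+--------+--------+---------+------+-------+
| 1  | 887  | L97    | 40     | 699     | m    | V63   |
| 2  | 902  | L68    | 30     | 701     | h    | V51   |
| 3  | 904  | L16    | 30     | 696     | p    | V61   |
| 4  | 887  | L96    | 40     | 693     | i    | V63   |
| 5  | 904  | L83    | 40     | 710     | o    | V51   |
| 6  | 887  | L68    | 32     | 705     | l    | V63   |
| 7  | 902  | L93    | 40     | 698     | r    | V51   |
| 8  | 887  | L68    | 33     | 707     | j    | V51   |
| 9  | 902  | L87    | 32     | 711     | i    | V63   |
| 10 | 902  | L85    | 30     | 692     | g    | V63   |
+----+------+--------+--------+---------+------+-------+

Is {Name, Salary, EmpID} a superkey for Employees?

No

Rows 1 and 4 have the same {Name, Salary, EmpID} value (Name=887, Salary=40, EmpID=V63) but are distinct tuples, so {Name, Salary, EmpID} does not determine every attribute — not a superkey.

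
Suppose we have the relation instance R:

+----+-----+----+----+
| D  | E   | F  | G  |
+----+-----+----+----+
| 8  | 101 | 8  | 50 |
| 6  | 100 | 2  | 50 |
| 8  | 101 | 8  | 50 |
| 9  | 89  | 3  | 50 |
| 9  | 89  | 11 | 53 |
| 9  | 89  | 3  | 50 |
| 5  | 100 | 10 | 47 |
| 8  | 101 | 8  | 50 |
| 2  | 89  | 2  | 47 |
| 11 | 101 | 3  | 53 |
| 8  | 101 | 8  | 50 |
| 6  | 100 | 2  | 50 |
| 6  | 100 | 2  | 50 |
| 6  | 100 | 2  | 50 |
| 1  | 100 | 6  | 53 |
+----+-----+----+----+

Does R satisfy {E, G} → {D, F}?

Yes

(E=101, G=50): 4 rows → {D,F} = (8, 8), (8, 8), (8, 8), (8, 8) ✓
(E=100, G=50): 4 rows → {D,F} = (6, 2), (6, 2), (6, 2), (6, 2) ✓
(E=89, G=50): 2 rows → {D,F} = (9, 3), (9, 3) ✓
(E=89, G=53): 1 row → {D,F} = (9, 11) ✓
(E=100, G=47): 1 row → {D,F} = (5, 10) ✓
(E=89, G=47): 1 row → {D,F} = (2, 2) ✓
(E=101, G=53): 1 row → {D,F} = (11, 3) ✓
(E=100, G=53): 1 row → {D,F} = (1, 6) ✓
Every {E, G} value is associated with a single {D, F} value, so {E, G} → {D, F} holds.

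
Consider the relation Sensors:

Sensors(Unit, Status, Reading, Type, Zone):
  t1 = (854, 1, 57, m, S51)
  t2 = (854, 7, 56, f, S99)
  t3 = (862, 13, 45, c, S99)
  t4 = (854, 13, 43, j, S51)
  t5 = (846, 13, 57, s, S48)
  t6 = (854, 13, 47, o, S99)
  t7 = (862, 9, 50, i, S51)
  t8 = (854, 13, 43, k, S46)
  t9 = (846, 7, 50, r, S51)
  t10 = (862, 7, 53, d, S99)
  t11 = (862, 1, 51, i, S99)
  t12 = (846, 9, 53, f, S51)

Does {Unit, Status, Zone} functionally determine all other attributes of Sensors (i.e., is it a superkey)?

Yes

All 12 rows have distinct {Unit, Status, Zone} values, so {Unit, Status, Zone} → (all attributes) holds and {Unit, Status, Zone} is a superkey.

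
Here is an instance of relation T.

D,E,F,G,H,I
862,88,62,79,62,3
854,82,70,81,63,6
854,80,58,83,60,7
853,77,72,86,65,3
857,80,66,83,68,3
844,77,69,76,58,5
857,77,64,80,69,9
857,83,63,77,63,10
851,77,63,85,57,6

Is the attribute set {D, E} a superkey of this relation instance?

All 9 rows have distinct {D, E} values, so {D, E} → (all attributes) holds and {D, E} is a superkey.

Yes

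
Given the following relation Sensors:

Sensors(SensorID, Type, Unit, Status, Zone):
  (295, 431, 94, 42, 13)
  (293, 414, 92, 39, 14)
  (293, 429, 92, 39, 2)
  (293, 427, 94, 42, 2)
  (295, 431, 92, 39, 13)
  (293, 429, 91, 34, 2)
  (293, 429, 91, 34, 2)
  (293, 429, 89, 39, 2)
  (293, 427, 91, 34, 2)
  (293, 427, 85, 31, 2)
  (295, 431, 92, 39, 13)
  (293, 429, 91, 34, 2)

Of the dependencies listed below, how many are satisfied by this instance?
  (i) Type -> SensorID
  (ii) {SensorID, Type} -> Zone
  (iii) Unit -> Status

3

(i) Type -> SensorID: every LHS value maps to a single RHS value — holds.
(ii) {SensorID, Type} -> Zone: every LHS value maps to a single RHS value — holds.
(iii) Unit -> Status: every LHS value maps to a single RHS value — holds.
3 of the 3 dependencies hold.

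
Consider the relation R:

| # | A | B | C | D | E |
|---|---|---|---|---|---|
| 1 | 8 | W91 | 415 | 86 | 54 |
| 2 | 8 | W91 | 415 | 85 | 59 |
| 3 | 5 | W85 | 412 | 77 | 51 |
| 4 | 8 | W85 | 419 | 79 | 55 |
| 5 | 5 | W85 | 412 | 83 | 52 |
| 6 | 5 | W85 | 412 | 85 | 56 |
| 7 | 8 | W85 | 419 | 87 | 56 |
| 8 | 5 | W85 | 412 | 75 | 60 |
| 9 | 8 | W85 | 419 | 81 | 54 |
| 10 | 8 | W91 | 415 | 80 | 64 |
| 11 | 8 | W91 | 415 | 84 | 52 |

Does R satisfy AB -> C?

(A=8, B=W91): rows 1, 2, 10, 11 → C = 415, 415, 415, 415 ✓
(A=5, B=W85): rows 3, 5, 6, 8 → C = 412, 412, 412, 412 ✓
(A=8, B=W85): rows 4, 7, 9 → C = 419, 419, 419 ✓
Every AB value is associated with a single C value, so AB -> C holds.

Yes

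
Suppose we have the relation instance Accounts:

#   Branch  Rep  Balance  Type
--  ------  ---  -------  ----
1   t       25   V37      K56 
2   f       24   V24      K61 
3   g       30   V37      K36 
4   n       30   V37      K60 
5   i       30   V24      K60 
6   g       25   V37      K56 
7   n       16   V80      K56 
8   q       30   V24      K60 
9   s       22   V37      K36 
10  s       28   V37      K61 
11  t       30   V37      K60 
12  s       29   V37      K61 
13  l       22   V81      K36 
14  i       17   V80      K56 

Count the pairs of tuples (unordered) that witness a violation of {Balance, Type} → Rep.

(Balance=V37, Type=K56): all 2 rows agree on Rep — 0 pairs.
(Balance=V37, Type=K36): violating pairs (3,9) — 1 pair.
(Balance=V37, Type=K60): all 2 rows agree on Rep — 0 pairs.
(Balance=V24, Type=K60): all 2 rows agree on Rep — 0 pairs.
(Balance=V80, Type=K56): violating pairs (7,14) — 1 pair.
(Balance=V37, Type=K61): violating pairs (10,12) — 1 pair.

3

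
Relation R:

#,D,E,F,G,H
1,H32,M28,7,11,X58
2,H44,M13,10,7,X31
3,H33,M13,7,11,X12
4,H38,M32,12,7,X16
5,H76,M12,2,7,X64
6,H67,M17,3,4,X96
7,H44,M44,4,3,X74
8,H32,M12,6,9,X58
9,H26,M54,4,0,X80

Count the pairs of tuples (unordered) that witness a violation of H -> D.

0

H=X58: all 2 rows agree on D — 0 pairs.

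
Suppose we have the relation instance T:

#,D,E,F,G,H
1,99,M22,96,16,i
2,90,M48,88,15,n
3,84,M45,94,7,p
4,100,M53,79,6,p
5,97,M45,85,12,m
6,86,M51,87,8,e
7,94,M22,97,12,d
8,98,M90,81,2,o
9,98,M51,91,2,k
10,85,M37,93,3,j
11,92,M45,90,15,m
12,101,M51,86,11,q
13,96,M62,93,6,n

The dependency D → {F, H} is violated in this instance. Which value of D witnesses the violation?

98

D=99: row 1 → {F,H} = (96, i) ✓
D=90: row 2 → {F,H} = (88, n) ✓
D=84: row 3 → {F,H} = (94, p) ✓
D=100: row 4 → {F,H} = (79, p) ✓
D=97: row 5 → {F,H} = (85, m) ✓
D=86: row 6 → {F,H} = (87, e) ✓
D=94: row 7 → {F,H} = (97, d) ✓
D=98: rows 8, 9 → {F,H} takes values {(81, o), (91, k)} — violation
D=85: row 10 → {F,H} = (93, j) ✓
D=92: row 11 → {F,H} = (90, m) ✓
D=101: row 12 → {F,H} = (86, q) ✓
D=96: row 13 → {F,H} = (93, n) ✓
The only D value with inconsistent RHS is D=98.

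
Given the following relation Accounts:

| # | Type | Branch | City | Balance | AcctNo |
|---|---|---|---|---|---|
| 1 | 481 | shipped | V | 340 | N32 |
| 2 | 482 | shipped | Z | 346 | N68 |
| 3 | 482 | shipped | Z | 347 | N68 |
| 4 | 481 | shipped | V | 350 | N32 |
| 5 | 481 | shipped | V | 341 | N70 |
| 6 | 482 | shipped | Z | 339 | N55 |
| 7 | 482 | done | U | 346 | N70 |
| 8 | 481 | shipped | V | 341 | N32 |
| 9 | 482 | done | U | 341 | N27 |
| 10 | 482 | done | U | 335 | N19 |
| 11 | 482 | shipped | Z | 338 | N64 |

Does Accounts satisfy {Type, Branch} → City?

(Type=481, Branch=shipped): rows 1, 4, 5, 8 → City = V, V, V, V ✓
(Type=482, Branch=shipped): rows 2, 3, 6, 11 → City = Z, Z, Z, Z ✓
(Type=482, Branch=done): rows 7, 9, 10 → City = U, U, U ✓
Every {Type, Branch} value is associated with a single City value, so {Type, Branch} → City holds.

Yes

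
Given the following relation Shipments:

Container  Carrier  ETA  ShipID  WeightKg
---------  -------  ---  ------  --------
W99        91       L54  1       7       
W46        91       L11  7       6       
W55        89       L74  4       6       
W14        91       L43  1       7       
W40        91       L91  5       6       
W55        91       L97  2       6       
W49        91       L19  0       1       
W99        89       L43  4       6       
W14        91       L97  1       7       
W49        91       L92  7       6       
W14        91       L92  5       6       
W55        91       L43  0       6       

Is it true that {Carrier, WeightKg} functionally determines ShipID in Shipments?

(Carrier=91, WeightKg=7): 3 rows → ShipID = 1, 1, 1 ✓
(Carrier=91, WeightKg=6): 6 rows → ShipID takes values {7, 5, 2, 0} — violation
(Carrier=89, WeightKg=6): 2 rows → ShipID = 4, 4 ✓
(Carrier=91, WeightKg=1): 1 row → ShipID = 0 ✓
Two rows agree on {Carrier, WeightKg} but differ on ShipID, so {Carrier, WeightKg} → ShipID does not hold.

No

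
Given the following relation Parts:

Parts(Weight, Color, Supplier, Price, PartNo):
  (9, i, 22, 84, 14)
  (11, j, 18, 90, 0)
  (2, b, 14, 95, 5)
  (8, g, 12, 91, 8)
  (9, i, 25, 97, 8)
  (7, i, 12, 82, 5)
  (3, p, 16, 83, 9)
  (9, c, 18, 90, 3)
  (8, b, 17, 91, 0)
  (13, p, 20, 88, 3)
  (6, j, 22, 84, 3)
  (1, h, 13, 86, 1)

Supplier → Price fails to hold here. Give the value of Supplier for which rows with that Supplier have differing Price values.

12

Supplier=22: 2 rows → Price = 84, 84 ✓
Supplier=18: 2 rows → Price = 90, 90 ✓
Supplier=14: 1 row → Price = 95 ✓
Supplier=12: 2 rows → Price takes values {91, 82} — violation
Supplier=25: 1 row → Price = 97 ✓
Supplier=16: 1 row → Price = 83 ✓
Supplier=17: 1 row → Price = 91 ✓
Supplier=20: 1 row → Price = 88 ✓
Supplier=13: 1 row → Price = 86 ✓
The only Supplier value with inconsistent Price is Supplier=12.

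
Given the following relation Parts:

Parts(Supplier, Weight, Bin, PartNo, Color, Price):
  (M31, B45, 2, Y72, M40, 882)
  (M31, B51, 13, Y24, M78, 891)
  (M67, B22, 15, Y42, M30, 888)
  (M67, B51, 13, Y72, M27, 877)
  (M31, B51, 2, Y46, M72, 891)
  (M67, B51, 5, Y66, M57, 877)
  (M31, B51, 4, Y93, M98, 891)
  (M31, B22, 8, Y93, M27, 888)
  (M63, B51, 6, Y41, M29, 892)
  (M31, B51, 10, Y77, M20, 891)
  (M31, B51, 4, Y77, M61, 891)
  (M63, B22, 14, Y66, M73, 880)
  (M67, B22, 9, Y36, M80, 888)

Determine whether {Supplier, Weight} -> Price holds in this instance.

Yes

(Supplier=M31, Weight=B45): 1 row → Price = 882 ✓
(Supplier=M31, Weight=B51): 5 rows → Price = 891, 891, 891, 891, 891 ✓
(Supplier=M67, Weight=B22): 2 rows → Price = 888, 888 ✓
(Supplier=M67, Weight=B51): 2 rows → Price = 877, 877 ✓
(Supplier=M31, Weight=B22): 1 row → Price = 888 ✓
(Supplier=M63, Weight=B51): 1 row → Price = 892 ✓
(Supplier=M63, Weight=B22): 1 row → Price = 880 ✓
Every {Supplier, Weight} value is associated with a single Price value, so {Supplier, Weight} -> Price holds.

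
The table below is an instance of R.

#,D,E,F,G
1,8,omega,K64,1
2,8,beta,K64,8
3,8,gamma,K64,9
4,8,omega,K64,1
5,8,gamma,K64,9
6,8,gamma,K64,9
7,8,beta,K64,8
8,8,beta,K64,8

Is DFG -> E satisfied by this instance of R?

Yes

(D=8, F=K64, G=1): rows 1, 4 → E = omega, omega ✓
(D=8, F=K64, G=8): rows 2, 7, 8 → E = beta, beta, beta ✓
(D=8, F=K64, G=9): rows 3, 5, 6 → E = gamma, gamma, gamma ✓
Every DFG value is associated with a single E value, so DFG -> E holds.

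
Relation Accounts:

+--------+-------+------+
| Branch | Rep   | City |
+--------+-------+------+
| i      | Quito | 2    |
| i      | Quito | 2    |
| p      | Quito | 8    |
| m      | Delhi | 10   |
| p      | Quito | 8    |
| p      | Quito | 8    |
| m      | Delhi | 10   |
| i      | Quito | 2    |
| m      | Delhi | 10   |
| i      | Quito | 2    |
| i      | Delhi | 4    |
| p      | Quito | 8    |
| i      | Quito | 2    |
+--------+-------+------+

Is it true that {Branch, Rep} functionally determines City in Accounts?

Yes

(Branch=i, Rep=Quito): 5 rows → City = 2, 2, 2, 2, 2 ✓
(Branch=p, Rep=Quito): 4 rows → City = 8, 8, 8, 8 ✓
(Branch=m, Rep=Delhi): 3 rows → City = 10, 10, 10 ✓
(Branch=i, Rep=Delhi): 1 row → City = 4 ✓
Every {Branch, Rep} value is associated with a single City value, so {Branch, Rep} → City holds.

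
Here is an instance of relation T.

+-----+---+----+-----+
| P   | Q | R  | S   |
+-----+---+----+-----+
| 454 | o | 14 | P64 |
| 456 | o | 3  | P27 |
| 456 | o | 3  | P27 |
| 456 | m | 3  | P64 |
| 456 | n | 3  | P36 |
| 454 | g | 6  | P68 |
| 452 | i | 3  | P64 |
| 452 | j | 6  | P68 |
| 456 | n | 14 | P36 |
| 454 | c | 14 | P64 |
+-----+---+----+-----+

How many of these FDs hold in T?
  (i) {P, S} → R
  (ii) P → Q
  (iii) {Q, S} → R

0

(i) {P, S} → R: (P=456, S=P36): 2 rows → R takes values {3, 14} — violation — fails.
(ii) P → Q: P=454: 3 rows → Q takes values {o, g, c} — violation; P=456: 5 rows → Q takes values {o, m, n} — violation; P=452: 2 rows → Q takes values {i, j} — violation — fails.
(iii) {Q, S} → R: (Q=n, S=P36): 2 rows → R takes values {3, 14} — violation — fails.
None of the 3 dependencies hold.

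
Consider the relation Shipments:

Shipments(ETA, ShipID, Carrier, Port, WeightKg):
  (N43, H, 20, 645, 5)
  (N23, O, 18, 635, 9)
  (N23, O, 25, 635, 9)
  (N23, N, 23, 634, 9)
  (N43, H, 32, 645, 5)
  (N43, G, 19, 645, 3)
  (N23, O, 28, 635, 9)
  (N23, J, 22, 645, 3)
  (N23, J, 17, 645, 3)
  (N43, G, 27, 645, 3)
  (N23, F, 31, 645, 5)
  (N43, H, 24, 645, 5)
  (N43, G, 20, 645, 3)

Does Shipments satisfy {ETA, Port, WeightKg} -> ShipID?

(ETA=N43, Port=645, WeightKg=5): 3 rows → ShipID = H, H, H ✓
(ETA=N23, Port=635, WeightKg=9): 3 rows → ShipID = O, O, O ✓
(ETA=N23, Port=634, WeightKg=9): 1 row → ShipID = N ✓
(ETA=N43, Port=645, WeightKg=3): 3 rows → ShipID = G, G, G ✓
(ETA=N23, Port=645, WeightKg=3): 2 rows → ShipID = J, J ✓
(ETA=N23, Port=645, WeightKg=5): 1 row → ShipID = F ✓
Every {ETA, Port, WeightKg} value is associated with a single ShipID value, so {ETA, Port, WeightKg} -> ShipID holds.

Yes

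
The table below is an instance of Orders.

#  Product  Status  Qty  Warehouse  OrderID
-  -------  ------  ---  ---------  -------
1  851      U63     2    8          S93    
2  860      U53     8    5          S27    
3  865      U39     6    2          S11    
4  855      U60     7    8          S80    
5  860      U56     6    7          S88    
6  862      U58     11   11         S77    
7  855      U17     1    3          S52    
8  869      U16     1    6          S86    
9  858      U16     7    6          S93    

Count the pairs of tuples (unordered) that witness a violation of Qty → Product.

3

Qty=6: violating pairs (3,5) — 1 pair.
Qty=7: violating pairs (4,9) — 1 pair.
Qty=1: violating pairs (7,8) — 1 pair.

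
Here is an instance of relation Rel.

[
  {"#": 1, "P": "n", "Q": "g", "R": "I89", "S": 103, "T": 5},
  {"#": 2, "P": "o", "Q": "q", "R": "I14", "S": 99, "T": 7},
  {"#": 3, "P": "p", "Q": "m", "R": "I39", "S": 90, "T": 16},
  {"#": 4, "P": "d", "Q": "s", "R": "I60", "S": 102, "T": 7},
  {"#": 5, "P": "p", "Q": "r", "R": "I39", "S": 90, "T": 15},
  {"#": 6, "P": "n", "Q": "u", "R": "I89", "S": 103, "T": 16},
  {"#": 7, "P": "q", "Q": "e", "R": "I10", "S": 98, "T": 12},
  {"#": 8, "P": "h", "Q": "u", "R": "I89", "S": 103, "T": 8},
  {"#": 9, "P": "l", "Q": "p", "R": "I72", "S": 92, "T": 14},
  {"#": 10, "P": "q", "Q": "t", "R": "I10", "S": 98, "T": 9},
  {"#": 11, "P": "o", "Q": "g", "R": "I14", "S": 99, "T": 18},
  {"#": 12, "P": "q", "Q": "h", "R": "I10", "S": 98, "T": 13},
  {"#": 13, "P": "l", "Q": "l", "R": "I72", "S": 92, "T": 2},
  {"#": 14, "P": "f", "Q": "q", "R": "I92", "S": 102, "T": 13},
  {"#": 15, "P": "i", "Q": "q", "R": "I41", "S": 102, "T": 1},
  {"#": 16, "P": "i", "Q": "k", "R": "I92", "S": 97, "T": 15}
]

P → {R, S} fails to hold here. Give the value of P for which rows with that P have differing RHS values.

P=n: rows 1, 6 → {R,S} = (I89, 103), (I89, 103) ✓
P=o: rows 2, 11 → {R,S} = (I14, 99), (I14, 99) ✓
P=p: rows 3, 5 → {R,S} = (I39, 90), (I39, 90) ✓
P=d: row 4 → {R,S} = (I60, 102) ✓
P=q: rows 7, 10, 12 → {R,S} = (I10, 98), (I10, 98), (I10, 98) ✓
P=h: row 8 → {R,S} = (I89, 103) ✓
P=l: rows 9, 13 → {R,S} = (I72, 92), (I72, 92) ✓
P=f: row 14 → {R,S} = (I92, 102) ✓
P=i: rows 15, 16 → {R,S} takes values {(I41, 102), (I92, 97)} — violation
The only P value with inconsistent RHS is P=i.

i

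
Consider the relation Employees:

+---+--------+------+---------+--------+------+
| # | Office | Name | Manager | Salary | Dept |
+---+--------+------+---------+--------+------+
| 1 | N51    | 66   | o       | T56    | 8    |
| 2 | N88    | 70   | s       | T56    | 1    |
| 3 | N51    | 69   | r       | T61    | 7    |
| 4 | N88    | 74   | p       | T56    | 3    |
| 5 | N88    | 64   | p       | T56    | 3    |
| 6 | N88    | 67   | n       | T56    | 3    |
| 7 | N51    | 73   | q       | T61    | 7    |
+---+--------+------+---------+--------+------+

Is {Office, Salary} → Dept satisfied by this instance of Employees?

No

(Office=N51, Salary=T56): row 1 → Dept = 8 ✓
(Office=N88, Salary=T56): rows 2, 4, 5, 6 → Dept takes values {1, 3} — violation
(Office=N51, Salary=T61): rows 3, 7 → Dept = 7, 7 ✓
Two rows agree on {Office, Salary} but differ on Dept, so {Office, Salary} → Dept does not hold.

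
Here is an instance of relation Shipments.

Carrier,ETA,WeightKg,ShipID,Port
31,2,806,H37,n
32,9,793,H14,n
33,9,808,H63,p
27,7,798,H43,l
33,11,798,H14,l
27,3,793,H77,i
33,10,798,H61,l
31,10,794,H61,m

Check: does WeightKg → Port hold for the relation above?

No

WeightKg=806: 1 row → Port = n ✓
WeightKg=793: 2 rows → Port takes values {n, i} — violation
WeightKg=808: 1 row → Port = p ✓
WeightKg=798: 3 rows → Port = l, l, l ✓
WeightKg=794: 1 row → Port = m ✓
Two rows agree on WeightKg but differ on Port, so WeightKg → Port does not hold.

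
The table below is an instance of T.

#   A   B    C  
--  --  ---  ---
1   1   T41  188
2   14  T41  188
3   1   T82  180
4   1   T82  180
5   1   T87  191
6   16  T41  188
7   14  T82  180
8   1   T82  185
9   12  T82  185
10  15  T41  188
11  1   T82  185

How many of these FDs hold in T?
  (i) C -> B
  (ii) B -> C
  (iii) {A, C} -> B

(i) C -> B: every LHS value maps to a single RHS value — holds.
(ii) B -> C: B=T82: rows 3, 4, 7, 8, 9, 11 → C takes values {180, 185} — violation — fails.
(iii) {A, C} -> B: every LHS value maps to a single RHS value — holds.
2 of the 3 dependencies hold.

2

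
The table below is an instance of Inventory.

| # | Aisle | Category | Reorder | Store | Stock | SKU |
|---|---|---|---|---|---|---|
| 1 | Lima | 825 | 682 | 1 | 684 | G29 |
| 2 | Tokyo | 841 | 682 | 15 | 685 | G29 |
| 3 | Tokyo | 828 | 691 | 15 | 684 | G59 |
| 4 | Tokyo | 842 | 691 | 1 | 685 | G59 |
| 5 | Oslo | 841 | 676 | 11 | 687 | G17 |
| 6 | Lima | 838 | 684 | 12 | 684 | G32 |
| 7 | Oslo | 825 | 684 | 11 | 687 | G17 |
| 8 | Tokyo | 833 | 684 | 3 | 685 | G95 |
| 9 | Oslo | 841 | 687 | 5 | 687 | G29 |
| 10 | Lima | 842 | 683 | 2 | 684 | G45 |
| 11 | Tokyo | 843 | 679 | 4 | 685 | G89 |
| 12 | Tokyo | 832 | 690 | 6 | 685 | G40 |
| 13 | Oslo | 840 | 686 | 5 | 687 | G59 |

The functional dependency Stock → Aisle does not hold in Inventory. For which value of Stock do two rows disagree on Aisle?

684

Stock=684: rows 1, 3, 6, 10 → Aisle takes values {Lima, Tokyo} — violation
Stock=685: rows 2, 4, 8, 11, 12 → Aisle = Tokyo, Tokyo, Tokyo, Tokyo, Tokyo ✓
Stock=687: rows 5, 7, 9, 13 → Aisle = Oslo, Oslo, Oslo, Oslo ✓
The only Stock value with inconsistent Aisle is Stock=684.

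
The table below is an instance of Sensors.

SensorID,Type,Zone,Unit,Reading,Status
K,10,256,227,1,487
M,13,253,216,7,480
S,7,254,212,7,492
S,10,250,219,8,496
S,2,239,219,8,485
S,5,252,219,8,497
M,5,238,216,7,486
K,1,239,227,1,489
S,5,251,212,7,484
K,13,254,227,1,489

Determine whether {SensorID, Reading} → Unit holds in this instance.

(SensorID=K, Reading=1): 3 rows → Unit = 227, 227, 227 ✓
(SensorID=M, Reading=7): 2 rows → Unit = 216, 216 ✓
(SensorID=S, Reading=7): 2 rows → Unit = 212, 212 ✓
(SensorID=S, Reading=8): 3 rows → Unit = 219, 219, 219 ✓
Every {SensorID, Reading} value is associated with a single Unit value, so {SensorID, Reading} → Unit holds.

Yes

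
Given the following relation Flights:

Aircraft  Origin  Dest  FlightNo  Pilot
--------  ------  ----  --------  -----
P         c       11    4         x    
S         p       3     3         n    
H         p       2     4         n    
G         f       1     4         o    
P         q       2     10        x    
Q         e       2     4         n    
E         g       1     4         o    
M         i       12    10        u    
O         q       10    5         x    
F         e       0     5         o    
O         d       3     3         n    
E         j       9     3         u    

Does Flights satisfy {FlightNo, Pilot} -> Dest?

(FlightNo=4, Pilot=x): 1 row → Dest = 11 ✓
(FlightNo=3, Pilot=n): 2 rows → Dest = 3, 3 ✓
(FlightNo=4, Pilot=n): 2 rows → Dest = 2, 2 ✓
(FlightNo=4, Pilot=o): 2 rows → Dest = 1, 1 ✓
(FlightNo=10, Pilot=x): 1 row → Dest = 2 ✓
(FlightNo=10, Pilot=u): 1 row → Dest = 12 ✓
(FlightNo=5, Pilot=x): 1 row → Dest = 10 ✓
(FlightNo=5, Pilot=o): 1 row → Dest = 0 ✓
(FlightNo=3, Pilot=u): 1 row → Dest = 9 ✓
Every {FlightNo, Pilot} value is associated with a single Dest value, so {FlightNo, Pilot} -> Dest holds.

Yes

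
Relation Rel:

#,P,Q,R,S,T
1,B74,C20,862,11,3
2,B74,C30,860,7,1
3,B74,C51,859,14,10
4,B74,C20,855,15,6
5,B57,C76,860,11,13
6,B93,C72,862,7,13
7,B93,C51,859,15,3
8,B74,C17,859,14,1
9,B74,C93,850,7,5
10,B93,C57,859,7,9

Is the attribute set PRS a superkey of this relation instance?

Rows 3 and 8 have the same PRS value (P=B74, R=859, S=14) but are distinct tuples, so PRS does not determine every attribute — not a superkey.

No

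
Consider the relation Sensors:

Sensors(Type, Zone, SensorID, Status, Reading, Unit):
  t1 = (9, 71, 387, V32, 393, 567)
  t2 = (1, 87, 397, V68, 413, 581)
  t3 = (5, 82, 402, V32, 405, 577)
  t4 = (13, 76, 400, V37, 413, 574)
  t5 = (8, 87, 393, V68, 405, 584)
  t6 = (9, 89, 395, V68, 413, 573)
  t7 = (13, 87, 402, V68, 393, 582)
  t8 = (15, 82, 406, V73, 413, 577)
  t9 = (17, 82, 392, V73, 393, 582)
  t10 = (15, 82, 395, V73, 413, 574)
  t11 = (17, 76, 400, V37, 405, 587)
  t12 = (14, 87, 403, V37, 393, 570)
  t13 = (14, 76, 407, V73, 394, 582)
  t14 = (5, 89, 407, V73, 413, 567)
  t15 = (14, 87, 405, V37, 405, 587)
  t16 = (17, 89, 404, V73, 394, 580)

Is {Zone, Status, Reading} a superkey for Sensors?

No

Rows 8 and 10 have the same {Zone, Status, Reading} value (Zone=82, Status=V73, Reading=413) but are distinct tuples, so {Zone, Status, Reading} does not determine every attribute — not a superkey.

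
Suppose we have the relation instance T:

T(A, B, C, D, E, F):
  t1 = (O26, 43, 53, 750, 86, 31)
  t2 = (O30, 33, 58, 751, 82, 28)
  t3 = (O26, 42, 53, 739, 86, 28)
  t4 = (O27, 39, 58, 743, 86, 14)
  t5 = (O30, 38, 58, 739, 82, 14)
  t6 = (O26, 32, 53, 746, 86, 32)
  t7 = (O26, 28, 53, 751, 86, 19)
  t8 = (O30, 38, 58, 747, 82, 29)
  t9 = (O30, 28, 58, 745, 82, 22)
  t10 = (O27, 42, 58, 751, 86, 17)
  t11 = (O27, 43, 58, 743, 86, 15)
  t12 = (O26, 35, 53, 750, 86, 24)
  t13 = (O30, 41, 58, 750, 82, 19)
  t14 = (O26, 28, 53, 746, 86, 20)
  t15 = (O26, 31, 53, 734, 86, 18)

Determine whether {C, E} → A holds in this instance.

(C=53, E=86): rows 1, 3, 6, 7, 12, 14, 15 → A = O26, O26, O26, O26, O26, O26, O26 ✓
(C=58, E=82): rows 2, 5, 8, 9, 13 → A = O30, O30, O30, O30, O30 ✓
(C=58, E=86): rows 4, 10, 11 → A = O27, O27, O27 ✓
Every {C, E} value is associated with a single A value, so {C, E} → A holds.

Yes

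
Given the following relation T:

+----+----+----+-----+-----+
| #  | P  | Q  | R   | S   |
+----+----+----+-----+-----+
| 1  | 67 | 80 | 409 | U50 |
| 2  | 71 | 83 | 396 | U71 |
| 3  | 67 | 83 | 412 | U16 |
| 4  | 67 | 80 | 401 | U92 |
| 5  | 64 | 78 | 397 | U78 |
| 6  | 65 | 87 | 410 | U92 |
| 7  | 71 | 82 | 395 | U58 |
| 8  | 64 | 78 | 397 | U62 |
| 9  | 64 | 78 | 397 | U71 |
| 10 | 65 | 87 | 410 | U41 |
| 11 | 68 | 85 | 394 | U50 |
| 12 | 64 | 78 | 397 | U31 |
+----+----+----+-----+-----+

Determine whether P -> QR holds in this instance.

P=67: rows 1, 3, 4 → {Q,R} takes values {(80, 409), (83, 412), (80, 401)} — violation
P=71: rows 2, 7 → {Q,R} takes values {(83, 396), (82, 395)} — violation
P=64: rows 5, 8, 9, 12 → {Q,R} = (78, 397), (78, 397), (78, 397), (78, 397) ✓
P=65: rows 6, 10 → {Q,R} = (87, 410), (87, 410) ✓
P=68: row 11 → {Q,R} = (85, 394) ✓
Two rows agree on P but differ on QR, so P -> QR does not hold.

No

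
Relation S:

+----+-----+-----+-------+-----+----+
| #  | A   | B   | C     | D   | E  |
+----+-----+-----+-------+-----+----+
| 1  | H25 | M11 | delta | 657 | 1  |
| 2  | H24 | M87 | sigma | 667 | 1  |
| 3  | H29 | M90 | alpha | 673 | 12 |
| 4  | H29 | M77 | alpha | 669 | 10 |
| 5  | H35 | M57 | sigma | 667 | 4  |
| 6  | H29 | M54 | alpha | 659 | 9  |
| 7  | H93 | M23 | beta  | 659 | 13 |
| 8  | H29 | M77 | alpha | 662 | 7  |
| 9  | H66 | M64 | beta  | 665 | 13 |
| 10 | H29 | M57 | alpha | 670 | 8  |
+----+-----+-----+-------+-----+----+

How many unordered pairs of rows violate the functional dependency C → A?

2

C=sigma: violating pairs (2,5) — 1 pair.
C=alpha: all 5 rows agree on A — 0 pairs.
C=beta: violating pairs (7,9) — 1 pair.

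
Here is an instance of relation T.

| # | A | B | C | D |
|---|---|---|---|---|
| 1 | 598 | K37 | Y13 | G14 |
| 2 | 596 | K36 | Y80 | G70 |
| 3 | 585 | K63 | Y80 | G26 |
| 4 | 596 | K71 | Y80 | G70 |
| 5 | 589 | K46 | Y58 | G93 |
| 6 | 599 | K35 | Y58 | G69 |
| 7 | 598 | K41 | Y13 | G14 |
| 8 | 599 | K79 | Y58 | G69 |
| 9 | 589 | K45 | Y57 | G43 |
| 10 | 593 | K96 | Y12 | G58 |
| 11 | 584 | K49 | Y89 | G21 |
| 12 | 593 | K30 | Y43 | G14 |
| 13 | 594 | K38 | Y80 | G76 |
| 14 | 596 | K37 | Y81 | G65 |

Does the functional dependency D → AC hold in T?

No

D=G14: rows 1, 7, 12 → {A,C} takes values {(598, Y13), (593, Y43)} — violation
D=G70: rows 2, 4 → {A,C} = (596, Y80), (596, Y80) ✓
D=G26: row 3 → {A,C} = (585, Y80) ✓
D=G93: row 5 → {A,C} = (589, Y58) ✓
D=G69: rows 6, 8 → {A,C} = (599, Y58), (599, Y58) ✓
D=G43: row 9 → {A,C} = (589, Y57) ✓
D=G58: row 10 → {A,C} = (593, Y12) ✓
D=G21: row 11 → {A,C} = (584, Y89) ✓
D=G76: row 13 → {A,C} = (594, Y80) ✓
D=G65: row 14 → {A,C} = (596, Y81) ✓
Two rows agree on D but differ on AC, so D → AC does not hold.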